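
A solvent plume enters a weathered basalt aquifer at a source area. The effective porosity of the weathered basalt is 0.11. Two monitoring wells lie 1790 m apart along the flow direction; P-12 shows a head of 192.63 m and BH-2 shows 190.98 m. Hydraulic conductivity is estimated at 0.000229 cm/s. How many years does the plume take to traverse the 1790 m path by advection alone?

2960

Convert K: 0.000229 cm/s × 864 = 0.1979 m/day.
Hydraulic gradient i = (192.63 − 190.98) / 1790 = 1.65 / 1790 = 0.0009218.
Darcy flux q = K · i = 0.1979 × 0.0009218 = 0.0001824 m/day.
Seepage velocity v = q / n_e = 0.0001824 / 0.11 = 0.001658 m/day.
Travel time t = L / v = 1790 / 0.001658 = 1.080e+06 days = 2956 years.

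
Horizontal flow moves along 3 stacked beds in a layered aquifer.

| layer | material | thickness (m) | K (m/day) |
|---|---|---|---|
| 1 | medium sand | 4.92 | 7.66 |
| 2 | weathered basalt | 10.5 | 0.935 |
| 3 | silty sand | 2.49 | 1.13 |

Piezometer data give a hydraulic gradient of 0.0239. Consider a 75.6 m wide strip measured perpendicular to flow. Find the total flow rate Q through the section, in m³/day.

Flow is parallel to layering, so each bed carries its own Darcy discharge and the transmissivities add.
Σ(K_i·b_i) = 7.66×4.92 + 0.935×10.5 + 1.13×2.49 = 50.32 m²/day.
Hydraulic gradient i = 0.0239.
Q = Σ(K_i·b_i) · W · i = 50.32 × 75.6 × 0.02390 = 90.92 m³/day.

90.9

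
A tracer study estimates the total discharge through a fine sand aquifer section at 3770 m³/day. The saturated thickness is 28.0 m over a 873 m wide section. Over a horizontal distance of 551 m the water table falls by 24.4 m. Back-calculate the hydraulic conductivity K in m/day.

3.48

Cross-sectional area A = 873 × 28.0 = 24444 m².
Hydraulic gradient i = Δh / L = 24.4 / 551 = 0.04428.
From Q = K·A·i, K = Q / (A·i) = 3770 / (24444 × 0.04428) = 3.483 m/day.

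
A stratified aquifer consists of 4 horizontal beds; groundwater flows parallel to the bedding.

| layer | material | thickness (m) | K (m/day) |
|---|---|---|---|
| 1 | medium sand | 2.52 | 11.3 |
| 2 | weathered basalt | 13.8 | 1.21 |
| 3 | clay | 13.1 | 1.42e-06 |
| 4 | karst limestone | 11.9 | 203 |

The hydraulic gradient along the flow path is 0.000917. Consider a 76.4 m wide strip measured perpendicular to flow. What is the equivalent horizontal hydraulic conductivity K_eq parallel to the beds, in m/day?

Flow is parallel to layering, so each bed carries its own Darcy discharge and the transmissivities add.
Σ(K_i·b_i) = 11.3×2.52 + 1.21×13.8 + 1.42e-06×13.1 + 203×11.9 = 2461 m²/day.
Total thickness b = 41.32 m, so K_eq = Σ(K_i·b_i)/b = 59.56 m/day.

59.6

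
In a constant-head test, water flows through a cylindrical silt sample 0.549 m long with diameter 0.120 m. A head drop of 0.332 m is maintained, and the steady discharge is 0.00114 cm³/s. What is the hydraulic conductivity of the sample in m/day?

0.0144

Cross-sectional area A = π·(d/2)² = π × (0.120/2)² = 0.01131 m².
Convert discharge: 0.00114 cm³/s = 1.140e-09 m³/s.
Darcy's law rearranged: K = Q·L / (A·Δh) = 1.140e-09 × 0.549 / (0.01131 × 0.332) = 1.667e-07 m/s = 0.01440 m/day.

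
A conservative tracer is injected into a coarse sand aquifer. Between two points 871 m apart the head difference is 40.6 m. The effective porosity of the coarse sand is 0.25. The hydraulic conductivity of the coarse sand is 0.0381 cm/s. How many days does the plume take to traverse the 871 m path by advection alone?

142

Convert K: 0.0381 cm/s × 864 = 32.92 m/day.
Hydraulic gradient i = Δh / L = 40.6 / 871 = 0.04661.
Darcy flux q = K · i = 32.92 × 0.04661 = 1.534 m/day.
Seepage velocity v = q / n_e = 1.534 / 0.25 = 6.138 m/day.
Travel time t = L / v = 871 / 6.138 = 141.9 days.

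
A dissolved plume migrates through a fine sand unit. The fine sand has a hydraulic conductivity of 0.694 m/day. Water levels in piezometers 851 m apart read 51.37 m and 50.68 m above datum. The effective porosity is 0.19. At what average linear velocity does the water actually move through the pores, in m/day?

Hydraulic gradient i = (51.37 − 50.68) / 851 = 0.69 / 851 = 0.0008108.
Darcy flux q = K · i = 0.6940 × 0.0008108 = 0.0005627 m/day.
Seepage velocity v = q / n_e = 0.0005627 / 0.19 = 0.002962 m/day.

0.00296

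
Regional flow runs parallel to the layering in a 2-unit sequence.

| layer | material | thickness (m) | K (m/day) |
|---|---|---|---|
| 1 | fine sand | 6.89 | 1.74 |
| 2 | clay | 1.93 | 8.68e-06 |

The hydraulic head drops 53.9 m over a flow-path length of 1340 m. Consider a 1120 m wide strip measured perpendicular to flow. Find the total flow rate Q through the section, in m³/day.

Flow is parallel to layering, so each bed carries its own Darcy discharge and the transmissivities add.
Σ(K_i·b_i) = 1.74×6.89 + 8.68e-06×1.93 = 11.99 m²/day.
Hydraulic gradient i = Δh / L = 53.9 / 1340 = 0.04022.
Q = Σ(K_i·b_i) · W · i = 11.99 × 1120 × 0.04022 = 540.1 m³/day.

540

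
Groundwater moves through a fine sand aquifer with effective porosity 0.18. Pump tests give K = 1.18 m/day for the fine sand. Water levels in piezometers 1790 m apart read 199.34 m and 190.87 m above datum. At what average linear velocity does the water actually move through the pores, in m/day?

Hydraulic gradient i = (199.34 − 190.87) / 1790 = 8.47 / 1790 = 0.004732.
Darcy flux q = K · i = 1.180 × 0.004732 = 0.005584 m/day.
Seepage velocity v = q / n_e = 0.005584 / 0.18 = 0.03102 m/day.

0.0310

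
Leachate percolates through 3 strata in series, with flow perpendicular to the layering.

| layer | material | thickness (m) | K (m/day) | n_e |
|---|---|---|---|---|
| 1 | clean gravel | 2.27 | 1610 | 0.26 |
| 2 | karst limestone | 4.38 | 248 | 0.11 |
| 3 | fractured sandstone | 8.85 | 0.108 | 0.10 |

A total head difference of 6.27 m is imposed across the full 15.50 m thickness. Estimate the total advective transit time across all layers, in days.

25.6

With flow normal to the layers, continuity requires the same specific discharge q through every layer.
Σ(b_i/K_i) = 2.27/1610 + 4.38/248 + 8.85/0.108 = 81.96 d.
q = Δh / Σ(b_i/K_i) = 6.27 / 81.96 = 0.07650 m/day.
In each layer the seepage velocity is v_i = q/n_i, so the layer transit time is t_i = b_i·n_i / q:
  layer 1 (clean gravel): t_1 = 2.27 × 0.26 / 0.07650 = 7.715 d
  layer 2 (karst limestone): t_2 = 4.38 × 0.11 / 0.07650 = 6.298 d
  layer 3 (fractured sandstone): t_3 = 8.85 × 0.10 / 0.07650 = 11.57 d
Total t = Σ t_i = 25.58 days.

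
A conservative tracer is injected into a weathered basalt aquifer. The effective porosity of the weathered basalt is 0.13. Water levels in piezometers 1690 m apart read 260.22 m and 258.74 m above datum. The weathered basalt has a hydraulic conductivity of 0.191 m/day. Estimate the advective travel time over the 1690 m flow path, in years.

3600

Hydraulic gradient i = (260.22 − 258.74) / 1690 = 1.48 / 1690 = 0.0008757.
Darcy flux q = K · i = 0.1910 × 0.0008757 = 0.0001673 m/day.
Seepage velocity v = q / n_e = 0.0001673 / 0.13 = 0.001287 m/day.
Travel time t = L / v = 1690 / 0.001287 = 1.313e+06 days = 3596 years.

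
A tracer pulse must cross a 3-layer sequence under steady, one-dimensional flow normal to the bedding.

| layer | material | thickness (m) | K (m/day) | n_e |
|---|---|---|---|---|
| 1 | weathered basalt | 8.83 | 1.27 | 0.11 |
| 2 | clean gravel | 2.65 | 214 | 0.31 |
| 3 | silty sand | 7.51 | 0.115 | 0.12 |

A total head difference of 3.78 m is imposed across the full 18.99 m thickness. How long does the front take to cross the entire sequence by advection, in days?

With flow normal to the layers, continuity requires the same specific discharge q through every layer.
Σ(b_i/K_i) = 8.83/1.27 + 2.65/214 + 7.51/0.115 = 72.27 d.
q = Δh / Σ(b_i/K_i) = 3.78 / 72.27 = 0.05230 m/day.
In each layer the seepage velocity is v_i = q/n_i, so the layer transit time is t_i = b_i·n_i / q:
  layer 1 (weathered basalt): t_1 = 8.83 × 0.11 / 0.05230 = 18.57 d
  layer 2 (clean gravel): t_2 = 2.65 × 0.31 / 0.05230 = 15.71 d
  layer 3 (silty sand): t_3 = 7.51 × 0.12 / 0.05230 = 17.23 d
Total t = Σ t_i = 51.51 days.

51.5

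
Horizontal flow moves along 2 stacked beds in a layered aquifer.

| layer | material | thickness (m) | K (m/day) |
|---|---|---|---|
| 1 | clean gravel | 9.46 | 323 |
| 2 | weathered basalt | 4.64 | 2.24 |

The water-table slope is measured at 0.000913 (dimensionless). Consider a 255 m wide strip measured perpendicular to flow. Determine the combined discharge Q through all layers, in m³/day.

714

Flow is parallel to layering, so each bed carries its own Darcy discharge and the transmissivities add.
Σ(K_i·b_i) = 323×9.46 + 2.24×4.64 = 3066 m²/day.
Hydraulic gradient i = 0.000913.
Q = Σ(K_i·b_i) · W · i = 3066 × 255 × 0.0009130 = 713.8 m³/day.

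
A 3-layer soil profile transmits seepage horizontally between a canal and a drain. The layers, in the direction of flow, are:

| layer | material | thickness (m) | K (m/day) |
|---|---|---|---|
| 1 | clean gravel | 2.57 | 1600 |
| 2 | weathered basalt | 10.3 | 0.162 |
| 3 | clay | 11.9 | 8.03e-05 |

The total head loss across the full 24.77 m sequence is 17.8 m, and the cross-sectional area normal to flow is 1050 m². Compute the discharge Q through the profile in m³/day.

Flow is perpendicular to layering, so the layers act in series and the equivalent K is the thickness-weighted harmonic mean.
Total thickness L = 2.57 + 10.3 + 11.9 = 24.77 m.
Σ(b_i/K_i) = 2.57/1600 + 10.3/0.162 + 11.9/8.03e-05 = 1.483e+05 d.
K_eq = L / Σ(b_i/K_i) = 24.77 / 1.483e+05 = 0.0001671 m/day.
Q = K_eq · A · (Δh/L) = 0.0001671 × 1050 × (17.8/24.77) = 0.1261 m³/day.

0.126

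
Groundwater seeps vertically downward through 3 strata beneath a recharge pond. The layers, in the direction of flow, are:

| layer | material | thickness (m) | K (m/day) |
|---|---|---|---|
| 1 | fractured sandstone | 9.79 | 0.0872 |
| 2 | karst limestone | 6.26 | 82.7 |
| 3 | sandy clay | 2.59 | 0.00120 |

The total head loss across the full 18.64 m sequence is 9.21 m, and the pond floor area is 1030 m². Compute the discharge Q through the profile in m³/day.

Flow is perpendicular to layering, so the layers act in series and the equivalent K is the thickness-weighted harmonic mean.
Total thickness L = 9.79 + 6.26 + 2.59 = 18.64 m.
Σ(b_i/K_i) = 9.79/0.0872 + 6.26/82.7 + 2.59/0.00120 = 2271 d.
K_eq = L / Σ(b_i/K_i) = 18.64 / 2271 = 0.008209 m/day.
Q = K_eq · A · (Δh/L) = 0.008209 × 1030 × (9.21/18.64) = 4.178 m³/day.

4.18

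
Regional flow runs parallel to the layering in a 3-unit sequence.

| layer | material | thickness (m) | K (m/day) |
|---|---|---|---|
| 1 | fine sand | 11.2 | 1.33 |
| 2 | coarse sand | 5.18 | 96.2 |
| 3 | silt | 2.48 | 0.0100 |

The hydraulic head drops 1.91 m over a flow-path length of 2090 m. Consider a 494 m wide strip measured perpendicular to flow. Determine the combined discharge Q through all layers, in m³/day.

Flow is parallel to layering, so each bed carries its own Darcy discharge and the transmissivities add.
Σ(K_i·b_i) = 1.33×11.2 + 96.2×5.18 + 0.0100×2.48 = 513.2 m²/day.
Hydraulic gradient i = Δh / L = 1.91 / 2090 = 0.0009139.
Q = Σ(K_i·b_i) · W · i = 513.2 × 494 × 0.0009139 = 231.7 m³/day.

232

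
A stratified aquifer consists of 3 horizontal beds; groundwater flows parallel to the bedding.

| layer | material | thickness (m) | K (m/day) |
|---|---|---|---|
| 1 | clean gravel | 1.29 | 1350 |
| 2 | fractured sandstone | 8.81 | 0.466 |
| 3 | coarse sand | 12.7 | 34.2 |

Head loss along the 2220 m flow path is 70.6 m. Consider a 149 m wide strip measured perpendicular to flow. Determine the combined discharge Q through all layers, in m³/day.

Flow is parallel to layering, so each bed carries its own Darcy discharge and the transmissivities add.
Σ(K_i·b_i) = 1350×1.29 + 0.466×8.81 + 34.2×12.7 = 2180 m²/day.
Hydraulic gradient i = Δh / L = 70.6 / 2220 = 0.03180.
Q = Σ(K_i·b_i) · W · i = 2180 × 149 × 0.03180 = 10330 m³/day.

10300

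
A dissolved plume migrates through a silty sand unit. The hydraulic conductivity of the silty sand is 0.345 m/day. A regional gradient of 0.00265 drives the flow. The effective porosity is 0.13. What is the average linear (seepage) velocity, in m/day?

Hydraulic gradient i = 0.00265.
Darcy flux q = K · i = 0.3450 × 0.002650 = 0.0009142 m/day.
Seepage velocity v = q / n_e = 0.0009142 / 0.13 = 0.007033 m/day.

0.00703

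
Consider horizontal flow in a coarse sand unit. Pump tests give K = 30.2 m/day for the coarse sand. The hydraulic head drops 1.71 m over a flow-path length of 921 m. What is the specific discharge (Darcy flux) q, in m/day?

0.0561

Hydraulic gradient i = Δh / L = 1.71 / 921 = 0.001857.
Specific discharge q = K · i = 30.20 × 0.001857 = 0.05607 m/day.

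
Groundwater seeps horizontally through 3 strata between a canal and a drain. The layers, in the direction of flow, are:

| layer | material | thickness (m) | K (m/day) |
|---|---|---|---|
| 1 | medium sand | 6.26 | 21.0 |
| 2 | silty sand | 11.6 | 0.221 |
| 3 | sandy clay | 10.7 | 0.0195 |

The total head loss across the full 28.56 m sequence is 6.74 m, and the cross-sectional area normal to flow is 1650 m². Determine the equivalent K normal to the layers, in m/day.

0.0475

Flow is perpendicular to layering, so the layers act in series and the equivalent K is the thickness-weighted harmonic mean.
Total thickness L = 6.26 + 11.6 + 10.7 = 28.56 m.
Σ(b_i/K_i) = 6.26/21.0 + 11.6/0.221 + 10.7/0.0195 = 601.5 d.
K_eq = L / Σ(b_i/K_i) = 28.56 / 601.5 = 0.04748 m/day.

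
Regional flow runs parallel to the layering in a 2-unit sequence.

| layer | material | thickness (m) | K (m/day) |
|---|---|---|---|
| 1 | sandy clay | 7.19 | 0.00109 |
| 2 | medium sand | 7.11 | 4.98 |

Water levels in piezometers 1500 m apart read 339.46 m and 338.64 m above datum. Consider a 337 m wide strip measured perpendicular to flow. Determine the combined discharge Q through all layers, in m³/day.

Flow is parallel to layering, so each bed carries its own Darcy discharge and the transmissivities add.
Σ(K_i·b_i) = 0.00109×7.19 + 4.98×7.11 = 35.42 m²/day.
Hydraulic gradient i = (339.46 − 338.64) / 1500 = 0.82 / 1500 = 0.0005467.
Q = Σ(K_i·b_i) · W · i = 35.42 × 337 × 0.0005467 = 6.525 m³/day.

6.52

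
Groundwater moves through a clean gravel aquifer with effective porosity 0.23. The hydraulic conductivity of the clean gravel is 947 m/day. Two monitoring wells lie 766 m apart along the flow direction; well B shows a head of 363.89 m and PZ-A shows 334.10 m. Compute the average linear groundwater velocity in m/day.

160

Hydraulic gradient i = (363.89 − 334.10) / 766 = 29.79 / 766 = 0.03889.
Darcy flux q = K · i = 947.0 × 0.03889 = 36.83 m/day.
Seepage velocity v = q / n_e = 36.83 / 0.23 = 160.1 m/day.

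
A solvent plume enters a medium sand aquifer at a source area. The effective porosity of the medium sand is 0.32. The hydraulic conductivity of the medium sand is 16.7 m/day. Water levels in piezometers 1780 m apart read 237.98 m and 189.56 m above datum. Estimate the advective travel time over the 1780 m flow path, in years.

3.43

Hydraulic gradient i = (237.98 − 189.56) / 1780 = 48.42 / 1780 = 0.02720.
Darcy flux q = K · i = 16.70 × 0.02720 = 0.4543 m/day.
Seepage velocity v = q / n_e = 0.4543 / 0.32 = 1.420 m/day.
Travel time t = L / v = 1780 / 1.420 = 1254 days = 3.433 years.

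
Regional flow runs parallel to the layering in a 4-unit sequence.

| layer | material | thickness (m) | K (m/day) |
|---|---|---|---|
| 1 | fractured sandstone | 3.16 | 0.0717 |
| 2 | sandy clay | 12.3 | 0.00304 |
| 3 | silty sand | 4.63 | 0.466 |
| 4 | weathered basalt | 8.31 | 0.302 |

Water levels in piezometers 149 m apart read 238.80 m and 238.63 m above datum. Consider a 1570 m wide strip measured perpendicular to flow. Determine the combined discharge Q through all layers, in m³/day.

Flow is parallel to layering, so each bed carries its own Darcy discharge and the transmissivities add.
Σ(K_i·b_i) = 0.0717×3.16 + 0.00304×12.3 + 0.466×4.63 + 0.302×8.31 = 4.931 m²/day.
Hydraulic gradient i = (238.80 − 238.63) / 149 = 0.17 / 149 = 0.001141.
Q = Σ(K_i·b_i) · W · i = 4.931 × 1570 × 0.001141 = 8.833 m³/day.

8.83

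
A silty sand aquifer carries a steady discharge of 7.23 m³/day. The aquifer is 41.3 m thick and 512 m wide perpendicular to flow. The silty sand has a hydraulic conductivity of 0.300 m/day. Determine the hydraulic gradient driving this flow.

0.00114

Cross-sectional area A = 512 × 41.3 = 21146 m².
From Q = K·A·i, i = Q / (K·A) = 7.23 / (0.3000 × 21146) = 0.001140.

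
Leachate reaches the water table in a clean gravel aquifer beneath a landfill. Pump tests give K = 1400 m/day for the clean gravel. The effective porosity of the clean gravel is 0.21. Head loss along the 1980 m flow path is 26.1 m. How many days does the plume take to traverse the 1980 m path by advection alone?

22.5

Hydraulic gradient i = Δh / L = 26.1 / 1980 = 0.01318.
Darcy flux q = K · i = 1400 × 0.01318 = 18.45 m/day.
Seepage velocity v = q / n_e = 18.45 / 0.21 = 87.88 m/day.
Travel time t = L / v = 1980 / 87.88 = 22.53 days.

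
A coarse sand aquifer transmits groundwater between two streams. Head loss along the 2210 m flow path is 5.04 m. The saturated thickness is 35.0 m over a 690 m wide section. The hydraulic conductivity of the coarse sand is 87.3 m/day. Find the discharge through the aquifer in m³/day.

Cross-sectional area A = 690 × 35.0 = 24150 m².
Hydraulic gradient i = Δh / L = 5.04 / 2210 = 0.002281.
Darcy's law: Q = K · A · i = 87.30 × 24150 × 0.002281 = 4808 m³/day.

4810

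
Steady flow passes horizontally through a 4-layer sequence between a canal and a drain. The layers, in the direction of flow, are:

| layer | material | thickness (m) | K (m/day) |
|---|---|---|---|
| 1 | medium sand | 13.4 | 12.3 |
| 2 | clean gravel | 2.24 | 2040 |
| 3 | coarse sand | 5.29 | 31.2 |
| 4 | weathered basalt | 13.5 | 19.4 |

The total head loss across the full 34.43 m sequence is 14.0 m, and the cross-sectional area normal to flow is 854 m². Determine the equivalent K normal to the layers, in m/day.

Flow is perpendicular to layering, so the layers act in series and the equivalent K is the thickness-weighted harmonic mean.
Total thickness L = 13.4 + 2.24 + 5.29 + 13.5 = 34.43 m.
Σ(b_i/K_i) = 13.4/12.3 + 2.24/2040 + 5.29/31.2 + 13.5/19.4 = 1.956 d.
K_eq = L / Σ(b_i/K_i) = 34.43 / 1.956 = 17.60 m/day.

17.6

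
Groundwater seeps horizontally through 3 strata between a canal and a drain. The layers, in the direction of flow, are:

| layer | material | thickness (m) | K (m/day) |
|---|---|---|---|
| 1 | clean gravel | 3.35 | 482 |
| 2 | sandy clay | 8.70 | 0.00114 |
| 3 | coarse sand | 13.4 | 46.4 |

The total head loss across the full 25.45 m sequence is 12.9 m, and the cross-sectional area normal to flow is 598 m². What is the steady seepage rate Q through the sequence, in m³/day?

Flow is perpendicular to layering, so the layers act in series and the equivalent K is the thickness-weighted harmonic mean.
Total thickness L = 3.35 + 8.70 + 13.4 = 25.45 m.
Σ(b_i/K_i) = 3.35/482 + 8.70/0.00114 + 13.4/46.4 = 7632 d.
K_eq = L / Σ(b_i/K_i) = 25.45 / 7632 = 0.003335 m/day.
Q = K_eq · A · (Δh/L) = 0.003335 × 598 × (12.9/25.45) = 1.011 m³/day.

1.01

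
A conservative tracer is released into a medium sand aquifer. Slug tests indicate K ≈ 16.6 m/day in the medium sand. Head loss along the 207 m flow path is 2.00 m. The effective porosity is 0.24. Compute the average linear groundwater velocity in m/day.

Hydraulic gradient i = Δh / L = 2.00 / 207 = 0.009662.
Darcy flux q = K · i = 16.60 × 0.009662 = 0.1604 m/day.
Seepage velocity v = q / n_e = 0.1604 / 0.24 = 0.6683 m/day.

0.668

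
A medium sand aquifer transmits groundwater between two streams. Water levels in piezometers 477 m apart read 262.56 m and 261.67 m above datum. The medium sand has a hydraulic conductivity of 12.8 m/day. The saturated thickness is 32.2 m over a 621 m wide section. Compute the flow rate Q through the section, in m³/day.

478

Cross-sectional area A = 621 × 32.2 = 19996 m².
Hydraulic gradient i = (262.56 − 261.67) / 477 = 0.89 / 477 = 0.001866.
Darcy's law: Q = K · A · i = 12.80 × 19996 × 0.001866 = 477.6 m³/day.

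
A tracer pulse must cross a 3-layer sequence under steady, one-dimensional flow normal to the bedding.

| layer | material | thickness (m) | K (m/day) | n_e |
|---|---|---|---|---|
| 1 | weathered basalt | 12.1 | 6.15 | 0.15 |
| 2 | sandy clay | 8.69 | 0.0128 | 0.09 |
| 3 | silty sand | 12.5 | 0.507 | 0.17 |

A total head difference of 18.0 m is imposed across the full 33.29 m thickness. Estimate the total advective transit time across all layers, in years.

With flow normal to the layers, continuity requires the same specific discharge q through every layer.
Σ(b_i/K_i) = 12.1/6.15 + 8.69/0.0128 + 12.5/0.507 = 705.5 d.
q = Δh / Σ(b_i/K_i) = 18.0 / 705.5 = 0.02551 m/day.
In each layer the seepage velocity is v_i = q/n_i, so the layer transit time is t_i = b_i·n_i / q:
  layer 1 (weathered basalt): t_1 = 12.1 × 0.15 / 0.02551 = 71.14 d
  layer 2 (sandy clay): t_2 = 8.69 × 0.09 / 0.02551 = 30.66 d
  layer 3 (silty sand): t_3 = 12.5 × 0.17 / 0.02551 = 83.29 d
Total t = Σ t_i = 185.1 days = 0.5067 years.

0.507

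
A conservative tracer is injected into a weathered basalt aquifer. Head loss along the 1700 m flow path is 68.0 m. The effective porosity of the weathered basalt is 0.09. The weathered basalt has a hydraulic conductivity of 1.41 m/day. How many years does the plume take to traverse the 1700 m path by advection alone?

Hydraulic gradient i = Δh / L = 68.0 / 1700 = 0.04000.
Darcy flux q = K · i = 1.410 × 0.04000 = 0.05640 m/day.
Seepage velocity v = q / n_e = 0.05640 / 0.09 = 0.6267 m/day.
Travel time t = L / v = 1700 / 0.6267 = 2713 days = 7.427 years.

7.43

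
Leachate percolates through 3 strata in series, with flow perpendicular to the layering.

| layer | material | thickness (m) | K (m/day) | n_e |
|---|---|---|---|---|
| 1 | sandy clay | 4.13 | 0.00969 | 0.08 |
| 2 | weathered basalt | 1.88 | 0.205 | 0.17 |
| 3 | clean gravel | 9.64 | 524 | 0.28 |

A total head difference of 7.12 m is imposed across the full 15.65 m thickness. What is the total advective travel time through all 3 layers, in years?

0.561

With flow normal to the layers, continuity requires the same specific discharge q through every layer.
Σ(b_i/K_i) = 4.13/0.00969 + 1.88/0.205 + 9.64/524 = 435.4 d.
q = Δh / Σ(b_i/K_i) = 7.12 / 435.4 = 0.01635 m/day.
In each layer the seepage velocity is v_i = q/n_i, so the layer transit time is t_i = b_i·n_i / q:
  layer 1 (sandy clay): t_1 = 4.13 × 0.08 / 0.01635 = 20.20 d
  layer 2 (weathered basalt): t_2 = 1.88 × 0.17 / 0.01635 = 19.54 d
  layer 3 (clean gravel): t_3 = 9.64 × 0.28 / 0.01635 = 165.1 d
Total t = Σ t_i = 204.8 days = 0.5607 years.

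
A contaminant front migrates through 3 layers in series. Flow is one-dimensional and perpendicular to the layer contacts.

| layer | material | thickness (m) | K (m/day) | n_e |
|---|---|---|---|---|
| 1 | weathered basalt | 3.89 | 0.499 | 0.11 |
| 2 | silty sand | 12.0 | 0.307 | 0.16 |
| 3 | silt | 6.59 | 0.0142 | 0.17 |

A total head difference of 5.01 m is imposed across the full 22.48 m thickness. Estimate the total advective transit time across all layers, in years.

With flow normal to the layers, continuity requires the same specific discharge q through every layer.
Σ(b_i/K_i) = 3.89/0.499 + 12.0/0.307 + 6.59/0.0142 = 511.0 d.
q = Δh / Σ(b_i/K_i) = 5.01 / 511.0 = 0.009805 m/day.
In each layer the seepage velocity is v_i = q/n_i, so the layer transit time is t_i = b_i·n_i / q:
  layer 1 (weathered basalt): t_1 = 3.89 × 0.11 / 0.009805 = 43.64 d
  layer 2 (silty sand): t_2 = 12.0 × 0.16 / 0.009805 = 195.8 d
  layer 3 (silt): t_3 = 6.59 × 0.17 / 0.009805 = 114.3 d
Total t = Σ t_i = 353.7 days = 0.9684 years.

0.968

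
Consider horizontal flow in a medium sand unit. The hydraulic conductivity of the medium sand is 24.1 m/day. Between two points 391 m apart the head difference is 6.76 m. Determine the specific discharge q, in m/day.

0.417

Hydraulic gradient i = Δh / L = 6.76 / 391 = 0.01729.
Specific discharge q = K · i = 24.10 × 0.01729 = 0.4167 m/day.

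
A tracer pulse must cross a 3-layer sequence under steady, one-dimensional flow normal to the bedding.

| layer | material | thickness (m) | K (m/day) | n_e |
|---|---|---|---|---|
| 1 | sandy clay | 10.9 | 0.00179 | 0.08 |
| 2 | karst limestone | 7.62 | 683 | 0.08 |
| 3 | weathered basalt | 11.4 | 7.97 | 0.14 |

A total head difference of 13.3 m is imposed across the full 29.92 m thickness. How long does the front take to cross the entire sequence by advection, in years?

3.86

With flow normal to the layers, continuity requires the same specific discharge q through every layer.
Σ(b_i/K_i) = 10.9/0.00179 + 7.62/683 + 11.4/7.97 = 6091 d.
q = Δh / Σ(b_i/K_i) = 13.3 / 6091 = 0.002184 m/day.
In each layer the seepage velocity is v_i = q/n_i, so the layer transit time is t_i = b_i·n_i / q:
  layer 1 (sandy clay): t_1 = 10.9 × 0.08 / 0.002184 = 399.3 d
  layer 2 (karst limestone): t_2 = 7.62 × 0.08 / 0.002184 = 279.2 d
  layer 3 (weathered basalt): t_3 = 11.4 × 0.14 / 0.002184 = 730.9 d
Total t = Σ t_i = 1409 days = 3.859 years.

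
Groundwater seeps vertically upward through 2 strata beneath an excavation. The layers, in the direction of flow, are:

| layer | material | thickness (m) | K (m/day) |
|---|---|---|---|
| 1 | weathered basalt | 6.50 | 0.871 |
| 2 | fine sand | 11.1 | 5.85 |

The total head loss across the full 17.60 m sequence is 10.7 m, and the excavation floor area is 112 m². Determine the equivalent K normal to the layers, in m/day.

1.88

Flow is perpendicular to layering, so the layers act in series and the equivalent K is the thickness-weighted harmonic mean.
Total thickness L = 6.50 + 11.1 = 17.60 m.
Σ(b_i/K_i) = 6.50/0.871 + 11.1/5.85 = 9.360 d.
K_eq = L / Σ(b_i/K_i) = 17.60 / 9.360 = 1.880 m/day.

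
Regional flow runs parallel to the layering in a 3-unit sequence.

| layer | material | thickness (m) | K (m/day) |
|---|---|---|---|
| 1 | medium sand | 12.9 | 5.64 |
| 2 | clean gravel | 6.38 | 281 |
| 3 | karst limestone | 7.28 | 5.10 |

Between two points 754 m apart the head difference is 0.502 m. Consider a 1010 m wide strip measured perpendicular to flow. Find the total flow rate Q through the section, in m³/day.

Flow is parallel to layering, so each bed carries its own Darcy discharge and the transmissivities add.
Σ(K_i·b_i) = 5.64×12.9 + 281×6.38 + 5.10×7.28 = 1903 m²/day.
Hydraulic gradient i = Δh / L = 0.502 / 754 = 0.0006658.
Q = Σ(K_i·b_i) · W · i = 1903 × 1010 × 0.0006658 = 1279 m³/day.

1280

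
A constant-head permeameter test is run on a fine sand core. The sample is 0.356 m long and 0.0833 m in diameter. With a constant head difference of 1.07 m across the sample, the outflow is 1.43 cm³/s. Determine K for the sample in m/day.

Cross-sectional area A = π·(d/2)² = π × (0.0833/2)² = 0.005450 m².
Convert discharge: 1.43 cm³/s = 1.430e-06 m³/s.
Darcy's law rearranged: K = Q·L / (A·Δh) = 1.430e-06 × 0.356 / (0.005450 × 1.07) = 8.730e-05 m/s = 7.543 m/day.

7.54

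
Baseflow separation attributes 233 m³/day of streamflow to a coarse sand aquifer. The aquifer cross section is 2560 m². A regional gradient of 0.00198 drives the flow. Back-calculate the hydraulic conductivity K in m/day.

46.0

Hydraulic gradient i = 0.00198.
From Q = K·A·i, K = Q / (A·i) = 233 / (2560 × 0.001980) = 45.97 m/day.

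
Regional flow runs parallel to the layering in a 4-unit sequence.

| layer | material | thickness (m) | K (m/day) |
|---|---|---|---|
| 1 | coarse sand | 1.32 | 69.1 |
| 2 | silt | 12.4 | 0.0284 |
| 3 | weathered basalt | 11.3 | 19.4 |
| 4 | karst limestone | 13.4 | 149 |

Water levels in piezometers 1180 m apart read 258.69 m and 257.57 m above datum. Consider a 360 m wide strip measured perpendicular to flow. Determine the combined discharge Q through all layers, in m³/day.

788

Flow is parallel to layering, so each bed carries its own Darcy discharge and the transmissivities add.
Σ(K_i·b_i) = 69.1×1.32 + 0.0284×12.4 + 19.4×11.3 + 149×13.4 = 2307 m²/day.
Hydraulic gradient i = (258.69 − 257.57) / 1180 = 1.12 / 1180 = 0.0009492.
Q = Σ(K_i·b_i) · W · i = 2307 × 360 × 0.0009492 = 788.4 m³/day.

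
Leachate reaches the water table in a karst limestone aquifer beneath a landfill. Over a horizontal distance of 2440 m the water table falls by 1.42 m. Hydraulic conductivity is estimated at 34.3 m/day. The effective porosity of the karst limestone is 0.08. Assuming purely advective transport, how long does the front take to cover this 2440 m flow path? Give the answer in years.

26.8

Hydraulic gradient i = Δh / L = 1.42 / 2440 = 0.0005820.
Darcy flux q = K · i = 34.30 × 0.0005820 = 0.01996 m/day.
Seepage velocity v = q / n_e = 0.01996 / 0.08 = 0.2495 m/day.
Travel time t = L / v = 2440 / 0.2495 = 9779 days = 26.77 years.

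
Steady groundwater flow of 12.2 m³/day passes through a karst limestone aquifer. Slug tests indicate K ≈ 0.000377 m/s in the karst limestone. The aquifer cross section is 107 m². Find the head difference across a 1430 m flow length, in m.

5.01

Convert K: 0.000377 m/s × 86400 = 32.57 m/day.
From Q = K·A·i, i = Q / (K·A) = 12.2 / (32.57 × 107.0) = 0.003500.
Head loss Δh = i · L = 0.003500 × 1430 = 5.006 m.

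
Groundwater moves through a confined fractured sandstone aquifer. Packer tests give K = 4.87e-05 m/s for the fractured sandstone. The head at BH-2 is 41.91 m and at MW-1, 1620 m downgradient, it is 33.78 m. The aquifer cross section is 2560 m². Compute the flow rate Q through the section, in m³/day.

Convert K: 4.87e-05 m/s × 86400 = 4.208 m/day.
Hydraulic gradient i = (41.91 − 33.78) / 1620 = 8.13 / 1620 = 0.005019.
Darcy's law: Q = K · A · i = 4.208 × 2560 × 0.005019 = 54.06 m³/day.

54.1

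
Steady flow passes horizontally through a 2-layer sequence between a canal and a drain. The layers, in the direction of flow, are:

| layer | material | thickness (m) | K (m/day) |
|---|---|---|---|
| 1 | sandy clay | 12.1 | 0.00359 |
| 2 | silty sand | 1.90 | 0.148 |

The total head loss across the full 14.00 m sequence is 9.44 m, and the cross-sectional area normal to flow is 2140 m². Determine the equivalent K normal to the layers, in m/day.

0.00414

Flow is perpendicular to layering, so the layers act in series and the equivalent K is the thickness-weighted harmonic mean.
Total thickness L = 12.1 + 1.90 = 14.00 m.
Σ(b_i/K_i) = 12.1/0.00359 + 1.90/0.148 = 3383 d.
K_eq = L / Σ(b_i/K_i) = 14.00 / 3383 = 0.004138 m/day.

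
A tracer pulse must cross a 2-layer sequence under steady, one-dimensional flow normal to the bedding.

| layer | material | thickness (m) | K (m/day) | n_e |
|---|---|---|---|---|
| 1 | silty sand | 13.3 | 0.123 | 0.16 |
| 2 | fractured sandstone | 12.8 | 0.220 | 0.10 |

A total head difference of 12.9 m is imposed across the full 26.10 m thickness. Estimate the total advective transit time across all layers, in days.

43.9

With flow normal to the layers, continuity requires the same specific discharge q through every layer.
Σ(b_i/K_i) = 13.3/0.123 + 12.8/0.220 = 166.3 d.
q = Δh / Σ(b_i/K_i) = 12.9 / 166.3 = 0.07757 m/day.
In each layer the seepage velocity is v_i = q/n_i, so the layer transit time is t_i = b_i·n_i / q:
  layer 1 (silty sand): t_1 = 13.3 × 0.16 / 0.07757 = 27.44 d
  layer 2 (fractured sandstone): t_2 = 12.8 × 0.10 / 0.07757 = 16.50 d
Total t = Σ t_i = 43.94 days.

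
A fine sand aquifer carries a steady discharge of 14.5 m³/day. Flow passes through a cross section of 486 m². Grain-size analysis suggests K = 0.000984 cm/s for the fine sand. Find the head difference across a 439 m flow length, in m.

Convert K: 0.000984 cm/s × 864 = 0.8502 m/day.
From Q = K·A·i, i = Q / (K·A) = 14.5 / (0.8502 × 486.0) = 0.03509.
Head loss Δh = i · L = 0.03509 × 439 = 15.41 m.

15.4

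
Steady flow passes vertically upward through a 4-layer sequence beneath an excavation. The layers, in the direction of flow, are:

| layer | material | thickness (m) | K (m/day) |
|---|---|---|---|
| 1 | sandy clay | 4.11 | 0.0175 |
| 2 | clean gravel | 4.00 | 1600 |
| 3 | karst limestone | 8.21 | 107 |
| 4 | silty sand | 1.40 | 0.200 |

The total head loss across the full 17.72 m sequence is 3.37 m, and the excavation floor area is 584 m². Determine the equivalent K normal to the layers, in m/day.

0.0732

Flow is perpendicular to layering, so the layers act in series and the equivalent K is the thickness-weighted harmonic mean.
Total thickness L = 4.11 + 4.00 + 8.21 + 1.40 = 17.72 m.
Σ(b_i/K_i) = 4.11/0.0175 + 4.00/1600 + 8.21/107 + 1.40/0.200 = 241.9 d.
K_eq = L / Σ(b_i/K_i) = 17.72 / 241.9 = 0.07324 m/day.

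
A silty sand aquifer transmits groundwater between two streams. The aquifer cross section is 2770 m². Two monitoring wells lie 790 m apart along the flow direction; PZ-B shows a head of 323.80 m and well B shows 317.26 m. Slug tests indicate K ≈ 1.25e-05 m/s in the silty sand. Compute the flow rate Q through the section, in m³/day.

Convert K: 1.25e-05 m/s × 86400 = 1.080 m/day.
Hydraulic gradient i = (323.80 − 317.26) / 790 = 6.54 / 790 = 0.008278.
Darcy's law: Q = K · A · i = 1.080 × 2770 × 0.008278 = 24.77 m³/day.

24.8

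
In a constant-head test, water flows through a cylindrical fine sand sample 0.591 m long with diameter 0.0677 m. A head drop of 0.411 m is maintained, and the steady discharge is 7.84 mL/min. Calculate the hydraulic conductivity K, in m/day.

Cross-sectional area A = π·(d/2)² = π × (0.0677/2)² = 0.003600 m².
Convert discharge: 7.84 mL/min = 1.307e-07 m³/s.
Darcy's law rearranged: K = Q·L / (A·Δh) = 1.307e-07 × 0.591 / (0.003600 × 0.411) = 5.220e-05 m/s = 4.510 m/day.

4.51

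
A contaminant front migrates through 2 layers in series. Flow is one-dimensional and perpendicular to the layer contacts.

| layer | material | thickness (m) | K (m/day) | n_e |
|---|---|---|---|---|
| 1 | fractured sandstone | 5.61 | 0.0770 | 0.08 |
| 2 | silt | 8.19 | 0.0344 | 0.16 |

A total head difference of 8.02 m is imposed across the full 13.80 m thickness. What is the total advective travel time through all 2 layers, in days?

With flow normal to the layers, continuity requires the same specific discharge q through every layer.
Σ(b_i/K_i) = 5.61/0.0770 + 8.19/0.0344 = 310.9 d.
q = Δh / Σ(b_i/K_i) = 8.02 / 310.9 = 0.02579 m/day.
In each layer the seepage velocity is v_i = q/n_i, so the layer transit time is t_i = b_i·n_i / q:
  layer 1 (fractured sandstone): t_1 = 5.61 × 0.08 / 0.02579 = 17.40 d
  layer 2 (silt): t_2 = 8.19 × 0.16 / 0.02579 = 50.80 d
Total t = Σ t_i = 68.20 days.

68.2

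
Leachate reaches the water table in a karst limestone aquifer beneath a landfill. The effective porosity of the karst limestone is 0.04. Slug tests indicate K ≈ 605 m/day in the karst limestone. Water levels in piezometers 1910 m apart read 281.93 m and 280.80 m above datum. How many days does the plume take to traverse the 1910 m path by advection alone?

Hydraulic gradient i = (281.93 − 280.80) / 1910 = 1.13 / 1910 = 0.0005916.
Darcy flux q = K · i = 605.0 × 0.0005916 = 0.3579 m/day.
Seepage velocity v = q / n_e = 0.3579 / 0.04 = 8.948 m/day.
Travel time t = L / v = 1910 / 8.948 = 213.4 days.

213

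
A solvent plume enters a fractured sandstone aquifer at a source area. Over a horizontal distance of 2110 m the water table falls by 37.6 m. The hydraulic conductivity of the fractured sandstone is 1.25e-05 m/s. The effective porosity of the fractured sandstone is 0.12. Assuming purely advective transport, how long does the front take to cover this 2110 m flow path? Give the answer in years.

Convert K: 1.25e-05 m/s × 86400 = 1.080 m/day.
Hydraulic gradient i = Δh / L = 37.6 / 2110 = 0.01782.
Darcy flux q = K · i = 1.080 × 0.01782 = 0.01925 m/day.
Seepage velocity v = q / n_e = 0.01925 / 0.12 = 0.1604 m/day.
Travel time t = L / v = 2110 / 0.1604 = 13156 days = 36.02 years.

36.0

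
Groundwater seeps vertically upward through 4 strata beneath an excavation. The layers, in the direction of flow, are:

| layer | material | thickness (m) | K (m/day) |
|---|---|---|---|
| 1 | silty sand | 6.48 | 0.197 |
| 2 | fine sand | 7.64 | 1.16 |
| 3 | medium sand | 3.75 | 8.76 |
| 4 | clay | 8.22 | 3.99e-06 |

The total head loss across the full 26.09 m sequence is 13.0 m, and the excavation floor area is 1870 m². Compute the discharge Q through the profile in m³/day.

Flow is perpendicular to layering, so the layers act in series and the equivalent K is the thickness-weighted harmonic mean.
Total thickness L = 6.48 + 7.64 + 3.75 + 8.22 = 26.09 m.
Σ(b_i/K_i) = 6.48/0.197 + 7.64/1.16 + 3.75/8.76 + 8.22/3.99e-06 = 2.060e+06 d.
K_eq = L / Σ(b_i/K_i) = 26.09 / 2.060e+06 = 1.266e-05 m/day.
Q = K_eq · A · (Δh/L) = 1.266e-05 × 1870 × (13.0/26.09) = 0.01180 m³/day.

0.0118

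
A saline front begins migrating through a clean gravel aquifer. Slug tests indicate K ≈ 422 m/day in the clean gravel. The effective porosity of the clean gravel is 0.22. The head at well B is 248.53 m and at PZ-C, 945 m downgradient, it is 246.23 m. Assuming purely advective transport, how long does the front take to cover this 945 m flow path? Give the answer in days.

Hydraulic gradient i = (248.53 − 246.23) / 945 = 2.3 / 945 = 0.002434.
Darcy flux q = K · i = 422.0 × 0.002434 = 1.027 m/day.
Seepage velocity v = q / n_e = 1.027 / 0.22 = 4.669 m/day.
Travel time t = L / v = 945 / 4.669 = 202.4 days.

202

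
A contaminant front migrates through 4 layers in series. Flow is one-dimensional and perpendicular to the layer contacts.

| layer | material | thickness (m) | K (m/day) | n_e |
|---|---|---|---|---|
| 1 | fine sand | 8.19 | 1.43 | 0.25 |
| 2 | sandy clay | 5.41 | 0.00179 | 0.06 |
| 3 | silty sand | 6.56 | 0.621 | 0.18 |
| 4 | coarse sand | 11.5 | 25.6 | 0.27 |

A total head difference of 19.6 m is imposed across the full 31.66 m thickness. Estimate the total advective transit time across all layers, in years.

2.83

With flow normal to the layers, continuity requires the same specific discharge q through every layer.
Σ(b_i/K_i) = 8.19/1.43 + 5.41/0.00179 + 6.56/0.621 + 11.5/25.6 = 3039 d.
q = Δh / Σ(b_i/K_i) = 19.6 / 3039 = 0.006449 m/day.
In each layer the seepage velocity is v_i = q/n_i, so the layer transit time is t_i = b_i·n_i / q:
  layer 1 (fine sand): t_1 = 8.19 × 0.25 / 0.006449 = 317.5 d
  layer 2 (sandy clay): t_2 = 5.41 × 0.06 / 0.006449 = 50.33 d
  layer 3 (silty sand): t_3 = 6.56 × 0.18 / 0.006449 = 183.1 d
  layer 4 (coarse sand): t_4 = 11.5 × 0.27 / 0.006449 = 481.4 d
Total t = Σ t_i = 1032 days = 2.826 years.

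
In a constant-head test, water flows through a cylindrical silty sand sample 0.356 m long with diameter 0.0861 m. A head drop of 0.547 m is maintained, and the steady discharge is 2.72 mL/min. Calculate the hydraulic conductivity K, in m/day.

0.438

Cross-sectional area A = π·(d/2)² = π × (0.0861/2)² = 0.005822 m².
Convert discharge: 2.72 mL/min = 4.533e-08 m³/s.
Darcy's law rearranged: K = Q·L / (A·Δh) = 4.533e-08 × 0.356 / (0.005822 × 0.547) = 5.067e-06 m/s = 0.4378 m/day.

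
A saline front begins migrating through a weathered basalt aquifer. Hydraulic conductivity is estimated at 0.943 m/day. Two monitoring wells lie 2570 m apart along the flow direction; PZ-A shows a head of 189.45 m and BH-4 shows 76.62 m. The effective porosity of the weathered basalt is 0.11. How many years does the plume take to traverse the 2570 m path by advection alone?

18.7

Hydraulic gradient i = (189.45 − 76.62) / 2570 = 112.83 / 2570 = 0.04390.
Darcy flux q = K · i = 0.9430 × 0.04390 = 0.04140 m/day.
Seepage velocity v = q / n_e = 0.04140 / 0.11 = 0.3764 m/day.
Travel time t = L / v = 2570 / 0.3764 = 6828 days = 18.70 years.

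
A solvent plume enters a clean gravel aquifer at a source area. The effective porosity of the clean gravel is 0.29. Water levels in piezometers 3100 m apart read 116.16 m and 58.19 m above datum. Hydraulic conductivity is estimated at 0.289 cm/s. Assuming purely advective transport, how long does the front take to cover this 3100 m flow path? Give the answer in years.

0.527

Convert K: 0.289 cm/s × 864 = 249.7 m/day.
Hydraulic gradient i = (116.16 − 58.19) / 3100 = 57.97 / 3100 = 0.01870.
Darcy flux q = K · i = 249.7 × 0.01870 = 4.669 m/day.
Seepage velocity v = q / n_e = 4.669 / 0.29 = 16.10 m/day.
Travel time t = L / v = 3100 / 16.10 = 192.5 days = 0.5271 years.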